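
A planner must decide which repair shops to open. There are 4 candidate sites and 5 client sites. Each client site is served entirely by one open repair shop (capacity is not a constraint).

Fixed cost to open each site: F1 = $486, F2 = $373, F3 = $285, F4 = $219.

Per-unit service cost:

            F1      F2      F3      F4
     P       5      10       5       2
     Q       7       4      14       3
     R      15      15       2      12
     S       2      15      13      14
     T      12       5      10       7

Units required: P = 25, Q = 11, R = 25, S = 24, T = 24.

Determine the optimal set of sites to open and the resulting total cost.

Open F4 only; minimum total cost 1106.

For any fixed open set, each client site goes to its cheapest open site; total = fixed + service.
{F4}: P→F4 2·25=50, Q→F4 3·11=33, R→F4 12·25=300, S→F4 14·24=336, T→F4 7·24=168. Service 887; fixed 219; total 1106.
{F3, F4}: service 613 + fixed 504 = 1117
{F3}: service 881 + fixed 285 = 1166
{F1, F2, F3, F4}: service 301 + fixed 1363 = 1664
No other subset beats 1106.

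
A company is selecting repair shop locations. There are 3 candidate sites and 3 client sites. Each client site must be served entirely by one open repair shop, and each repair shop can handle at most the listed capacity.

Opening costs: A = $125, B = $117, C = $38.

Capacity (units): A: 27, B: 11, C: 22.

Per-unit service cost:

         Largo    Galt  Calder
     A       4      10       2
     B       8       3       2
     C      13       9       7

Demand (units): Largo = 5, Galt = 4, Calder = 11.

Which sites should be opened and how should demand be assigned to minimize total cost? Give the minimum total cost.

Open {A}: Largo→A 4·5=20, Galt→A 10·4=40, Calder→A 2·11=22.
Loads: A carries 20/27. Service 82; fixed 125; total 207.
Next best feasible plan costs 216.

Minimum total cost: 207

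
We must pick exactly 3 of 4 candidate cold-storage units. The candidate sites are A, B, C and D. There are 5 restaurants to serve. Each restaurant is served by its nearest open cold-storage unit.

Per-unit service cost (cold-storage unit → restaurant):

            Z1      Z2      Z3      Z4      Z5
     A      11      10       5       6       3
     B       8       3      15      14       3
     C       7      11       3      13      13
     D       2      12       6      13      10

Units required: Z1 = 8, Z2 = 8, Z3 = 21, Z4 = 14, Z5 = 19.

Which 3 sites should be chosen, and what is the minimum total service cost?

With exactly 3 open, each restaurant uses its cheapest among the chosen.
{A, B, C}: Z1→C 7·8=56, Z2→B 3·8=24, Z3→C 3·21=63, Z4→A 6·14=84, Z5→A 3·19=57. Service cost 284.
{A, B, D}: service cost 286
{A, C, D}: service cost 300
Among all 4 size-3 choices, {A, B, C} is lowest.

Choose A, B and C; total service cost 284.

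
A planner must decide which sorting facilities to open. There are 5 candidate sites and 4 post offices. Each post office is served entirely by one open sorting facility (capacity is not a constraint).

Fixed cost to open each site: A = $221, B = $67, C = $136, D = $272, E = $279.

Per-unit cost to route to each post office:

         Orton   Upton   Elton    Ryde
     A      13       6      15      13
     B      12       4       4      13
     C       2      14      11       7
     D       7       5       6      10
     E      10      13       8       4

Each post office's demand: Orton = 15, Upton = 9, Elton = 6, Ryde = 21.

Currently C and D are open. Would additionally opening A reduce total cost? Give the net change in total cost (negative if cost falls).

No — net change +221 (cost rises by 221).

Current service cost with {C, D}: 258.
Adding A: each post office re-picks its cheapest; new service cost 258, saving 0.
Extra fixed cost: 221. Net change = 221 − 0 = 221.
(Totals: 666 → 887.)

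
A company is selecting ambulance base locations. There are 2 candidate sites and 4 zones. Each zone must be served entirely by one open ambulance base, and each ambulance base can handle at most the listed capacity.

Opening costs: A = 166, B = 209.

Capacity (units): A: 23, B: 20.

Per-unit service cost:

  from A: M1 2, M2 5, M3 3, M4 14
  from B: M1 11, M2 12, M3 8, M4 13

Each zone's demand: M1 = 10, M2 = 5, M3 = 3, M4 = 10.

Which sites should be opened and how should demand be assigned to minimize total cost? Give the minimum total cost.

Minimum total cost: 559

Open {A, B}: M1→A 2·10=20, M2→A 5·5=25, M3→A 3·3=9, M4→B 13·10=130.
Loads: A carries 18/23, B carries 10/20. Service 184; fixed 375; total 559.
Next best feasible plan costs 574.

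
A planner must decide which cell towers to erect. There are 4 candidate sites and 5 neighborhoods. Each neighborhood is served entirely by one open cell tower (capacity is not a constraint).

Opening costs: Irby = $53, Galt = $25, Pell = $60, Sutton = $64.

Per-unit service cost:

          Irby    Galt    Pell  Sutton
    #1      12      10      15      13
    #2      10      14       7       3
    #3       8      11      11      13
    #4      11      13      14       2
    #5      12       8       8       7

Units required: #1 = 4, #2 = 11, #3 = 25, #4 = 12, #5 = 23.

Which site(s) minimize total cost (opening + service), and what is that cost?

Open Irby and Sutton; minimum total cost 583.

For any fixed open set, each neighborhood goes to its cheapest open site; total = fixed + service.
{Irby, Sutton}: #1→Irby 12·4=48, #2→Sutton 3·11=33, #3→Irby 8·25=200, #4→Sutton 2·12=24, #5→Sutton 7·23=161. Service 466; fixed 117; total 583.
{Irby, Galt, Sutton}: #1→Galt 10·4=40, #2→Sutton 3·11=33, #3→Irby 8·25=200, #4→Sutton 2·12=24, #5→Sutton 7·23=161. Service 458; fixed 142; total 600.
{Galt, Sutton}: service 533 + fixed 89 = 622
{Irby, Galt, Pell, Sutton}: service 458 + fixed 202 = 660
No other subset beats 583.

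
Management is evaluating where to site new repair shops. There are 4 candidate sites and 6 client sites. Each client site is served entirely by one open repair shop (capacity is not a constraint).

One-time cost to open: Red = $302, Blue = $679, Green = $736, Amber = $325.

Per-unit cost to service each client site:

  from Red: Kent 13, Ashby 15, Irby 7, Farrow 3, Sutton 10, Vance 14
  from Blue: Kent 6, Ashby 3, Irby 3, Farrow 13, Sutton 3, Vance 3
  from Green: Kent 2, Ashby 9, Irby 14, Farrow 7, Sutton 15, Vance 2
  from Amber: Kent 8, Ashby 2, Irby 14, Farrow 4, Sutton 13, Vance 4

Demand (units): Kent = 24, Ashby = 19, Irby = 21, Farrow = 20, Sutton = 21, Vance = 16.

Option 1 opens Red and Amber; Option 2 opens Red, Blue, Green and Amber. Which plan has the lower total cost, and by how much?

Option 1 is cheaper by 1008.

Option 1: {Red, Amber}: Kent→Amber 8·24=192, Ashby→Amber 2·19=38, Irby→Red 7·21=147, Farrow→Red 3·20=60, Sutton→Red 10·21=210, Vance→Amber 4·16=64. Service 711; fixed 627; total 1338.
Option 2: {Red, Blue, Green, Amber}: Kent→Green 2·24=48, Ashby→Amber 2·19=38, Irby→Blue 3·21=63, Farrow→Red 3·20=60, Sutton→Blue 3·21=63, Vance→Green 2·16=32. Service 304; fixed 2042; total 2346.
Difference: |1338 − 2346| = 1008.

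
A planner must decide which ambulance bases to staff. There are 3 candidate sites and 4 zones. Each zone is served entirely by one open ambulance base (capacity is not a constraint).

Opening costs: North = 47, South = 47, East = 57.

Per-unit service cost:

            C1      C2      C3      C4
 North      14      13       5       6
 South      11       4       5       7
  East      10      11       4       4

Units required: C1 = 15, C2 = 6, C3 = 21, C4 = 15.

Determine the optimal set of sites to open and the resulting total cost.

Open East only; minimum total cost 417.

For any fixed open set, each zone goes to its cheapest open site; total = fixed + service.
{East}: C1→East 10·15=150, C2→East 11·6=66, C3→East 4·21=84, C4→East 4·15=60. Service 360; fixed 57; total 417.
{South, East}: service 318 + fixed 104 = 422
{South}: service 399 + fixed 47 = 446
{North, South, East}: service 318 + fixed 151 = 469
No other subset beats 417.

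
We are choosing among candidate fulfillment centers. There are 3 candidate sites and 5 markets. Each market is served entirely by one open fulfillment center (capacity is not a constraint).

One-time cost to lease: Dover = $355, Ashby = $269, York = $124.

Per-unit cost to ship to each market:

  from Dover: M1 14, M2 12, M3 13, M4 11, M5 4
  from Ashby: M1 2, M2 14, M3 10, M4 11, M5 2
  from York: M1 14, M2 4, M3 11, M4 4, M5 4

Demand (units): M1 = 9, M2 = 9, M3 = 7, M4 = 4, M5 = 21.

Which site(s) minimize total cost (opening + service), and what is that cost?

For any fixed open set, each market goes to its cheapest open site; total = fixed + service.
{York}: M1→York 14·9=126, M2→York 4·9=36, M3→York 11·7=77, M4→York 4·4=16, M5→York 4·21=84. Service 339; fixed 124; total 463.
{Ashby}: service 300 + fixed 269 = 569
{Ashby, York}: M1→Ashby 2·9=18, M2→York 4·9=36, M3→Ashby 10·7=70, M4→York 4·4=16, M5→Ashby 2·21=42. Service 182; fixed 393; total 575.
{Dover, Ashby, York}: service 182 + fixed 748 = 930
No other subset beats 463.

Open York only; minimum total cost 463.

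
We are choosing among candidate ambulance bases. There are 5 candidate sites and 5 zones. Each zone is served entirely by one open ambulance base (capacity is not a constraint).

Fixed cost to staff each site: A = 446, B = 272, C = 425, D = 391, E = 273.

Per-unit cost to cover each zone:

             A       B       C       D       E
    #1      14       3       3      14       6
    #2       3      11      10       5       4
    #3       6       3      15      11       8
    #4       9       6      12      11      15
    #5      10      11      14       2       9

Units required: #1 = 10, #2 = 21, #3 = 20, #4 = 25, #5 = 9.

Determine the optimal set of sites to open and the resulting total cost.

For any fixed open set, each zone goes to its cheapest open site; total = fixed + service.
{B}: #1→B 3·10=30, #2→B 11·21=231, #3→B 3·20=60, #4→B 6·25=150, #5→B 11·9=99. Service 570; fixed 272; total 842.
{B, E}: #1→B 3·10=30, #2→E 4·21=84, #3→B 3·20=60, #4→B 6·25=150, #5→E 9·9=81. Service 405; fixed 545; total 950.
{B, D}: service 363 + fixed 663 = 1026
{A, B, C, D, E}: service 321 + fixed 1807 = 2128
No other subset beats 842.

Open B only; minimum total cost 842.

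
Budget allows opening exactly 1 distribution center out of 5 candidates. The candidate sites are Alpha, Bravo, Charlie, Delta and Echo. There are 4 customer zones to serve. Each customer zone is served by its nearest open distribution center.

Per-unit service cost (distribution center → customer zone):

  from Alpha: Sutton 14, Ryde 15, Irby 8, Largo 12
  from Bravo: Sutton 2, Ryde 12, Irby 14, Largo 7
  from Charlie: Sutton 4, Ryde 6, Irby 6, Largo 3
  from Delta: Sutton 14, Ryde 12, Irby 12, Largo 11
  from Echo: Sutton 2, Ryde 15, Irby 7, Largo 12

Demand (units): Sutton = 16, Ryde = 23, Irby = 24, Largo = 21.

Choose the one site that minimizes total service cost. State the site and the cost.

Choose Charlie only; total service cost 409.

With exactly 1 open, each customer zone uses its cheapest among the chosen.
{Charlie}: Sutton→Charlie 4·16=64, Ryde→Charlie 6·23=138, Irby→Charlie 6·24=144, Largo→Charlie 3·21=63. Service cost 409.
{Bravo}: service cost 791
{Echo}: service cost 797
Among all 5 size-1 choices, {Charlie} is lowest.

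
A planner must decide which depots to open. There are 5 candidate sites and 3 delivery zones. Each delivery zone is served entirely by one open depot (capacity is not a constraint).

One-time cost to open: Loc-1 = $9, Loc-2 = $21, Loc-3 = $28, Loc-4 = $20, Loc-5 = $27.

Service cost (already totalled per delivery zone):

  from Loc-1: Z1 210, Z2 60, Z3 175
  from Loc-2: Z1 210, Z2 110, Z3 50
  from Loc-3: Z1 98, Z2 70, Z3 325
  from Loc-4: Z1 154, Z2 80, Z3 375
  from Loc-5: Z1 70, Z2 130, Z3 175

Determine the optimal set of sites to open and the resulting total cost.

For any fixed open set, each delivery zone goes to its cheapest open site; total = fixed + service.
{Loc-1, Loc-2, Loc-5}: Z1→Loc-5 70, Z2→Loc-1 60, Z3→Loc-2 50. Service 180; fixed 57; total 237.
{Loc-1, Loc-2, Loc-4, Loc-5}: service 180 + fixed 77 = 257
{Loc-1, Loc-2, Loc-3, Loc-5}: service 180 + fixed 85 = 265
{Loc-1, Loc-2, Loc-3, Loc-4, Loc-5}: service 180 + fixed 105 = 285
No other subset beats 237.

Open Loc-1, Loc-2 and Loc-5; minimum total cost 237.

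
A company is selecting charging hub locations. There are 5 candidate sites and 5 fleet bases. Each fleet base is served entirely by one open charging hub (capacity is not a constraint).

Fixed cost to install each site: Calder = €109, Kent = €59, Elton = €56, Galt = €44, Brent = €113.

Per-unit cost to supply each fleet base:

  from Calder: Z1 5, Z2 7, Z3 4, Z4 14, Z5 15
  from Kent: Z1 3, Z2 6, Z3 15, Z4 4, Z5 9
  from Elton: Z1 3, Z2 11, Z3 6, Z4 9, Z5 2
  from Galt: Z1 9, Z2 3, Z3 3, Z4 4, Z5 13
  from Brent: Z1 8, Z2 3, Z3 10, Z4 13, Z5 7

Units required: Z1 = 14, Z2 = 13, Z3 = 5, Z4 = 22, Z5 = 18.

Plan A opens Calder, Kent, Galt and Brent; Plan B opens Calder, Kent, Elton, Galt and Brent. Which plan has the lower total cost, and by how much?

Plan B is cheaper by 34.

Plan A: {Calder, Kent, Galt, Brent}: Z1→Kent 3·14=42, Z2→Galt 3·13=39, Z3→Galt 3·5=15, Z4→Kent 4·22=88, Z5→Brent 7·18=126. Service 310; fixed 325; total 635.
Plan B: {Calder, Kent, Elton, Galt, Brent}: Z1→Kent 3·14=42, Z2→Galt 3·13=39, Z3→Galt 3·5=15, Z4→Kent 4·22=88, Z5→Elton 2·18=36. Service 220; fixed 381; total 601.
Difference: |635 − 601| = 34.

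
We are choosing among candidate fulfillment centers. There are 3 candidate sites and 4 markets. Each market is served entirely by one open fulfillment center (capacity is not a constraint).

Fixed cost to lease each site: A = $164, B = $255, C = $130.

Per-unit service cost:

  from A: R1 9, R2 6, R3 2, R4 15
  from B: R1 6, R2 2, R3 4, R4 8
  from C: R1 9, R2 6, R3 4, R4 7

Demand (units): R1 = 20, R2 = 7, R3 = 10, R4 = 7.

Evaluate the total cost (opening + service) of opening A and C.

Each market is assigned to its cheapest site among the open ones.
{A, C}: R1→A 9·20=180, R2→A 6·7=42, R3→A 2·10=20, R4→C 7·7=49. Service 291; fixed 294; total 585.

Total cost: 585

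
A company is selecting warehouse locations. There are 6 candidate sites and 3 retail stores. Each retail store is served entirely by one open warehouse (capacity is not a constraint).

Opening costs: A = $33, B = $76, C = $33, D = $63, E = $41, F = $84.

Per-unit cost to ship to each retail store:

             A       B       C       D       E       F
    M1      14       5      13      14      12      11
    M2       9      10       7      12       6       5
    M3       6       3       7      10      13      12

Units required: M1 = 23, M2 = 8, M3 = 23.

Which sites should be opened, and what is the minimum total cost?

Open B only; minimum total cost 340.

For any fixed open set, each retail store goes to its cheapest open site; total = fixed + service.
{B}: M1→B 5·23=115, M2→B 10·8=80, M3→B 3·23=69. Service 264; fixed 76; total 340.
{B, C}: service 240 + fixed 109 = 349
{B, E}: service 232 + fixed 117 = 349
{A, B, C, D, E, F}: service 224 + fixed 330 = 554
No other subset beats 340.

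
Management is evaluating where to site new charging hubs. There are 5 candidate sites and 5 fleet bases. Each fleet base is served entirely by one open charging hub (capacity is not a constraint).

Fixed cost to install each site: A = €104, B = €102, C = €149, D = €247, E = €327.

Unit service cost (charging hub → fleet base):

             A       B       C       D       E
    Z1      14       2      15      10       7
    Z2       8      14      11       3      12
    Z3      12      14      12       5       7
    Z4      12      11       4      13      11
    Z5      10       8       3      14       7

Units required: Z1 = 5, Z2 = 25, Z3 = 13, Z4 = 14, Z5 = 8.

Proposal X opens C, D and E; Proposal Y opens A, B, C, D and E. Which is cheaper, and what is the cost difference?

Proposal X is cheaper by 181.

Proposal X: {C, D, E}: Z1→E 7·5=35, Z2→D 3·25=75, Z3→D 5·13=65, Z4→C 4·14=56, Z5→C 3·8=24. Service 255; fixed 723; total 978.
Proposal Y: {A, B, C, D, E}: Z1→B 2·5=10, Z2→D 3·25=75, Z3→D 5·13=65, Z4→C 4·14=56, Z5→C 3·8=24. Service 230; fixed 929; total 1159.
Difference: |978 − 1159| = 181.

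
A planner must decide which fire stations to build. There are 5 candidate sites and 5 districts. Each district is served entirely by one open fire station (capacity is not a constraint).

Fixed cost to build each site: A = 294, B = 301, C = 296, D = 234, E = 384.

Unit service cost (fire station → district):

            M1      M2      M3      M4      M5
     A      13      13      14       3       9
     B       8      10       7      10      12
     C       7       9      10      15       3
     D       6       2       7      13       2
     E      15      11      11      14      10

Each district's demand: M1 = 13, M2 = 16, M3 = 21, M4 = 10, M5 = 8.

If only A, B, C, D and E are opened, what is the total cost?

Each district is assigned to its cheapest site among the open ones.
{A, B, C, D, E}: M1→D 6·13=78, M2→D 2·16=32, M3→B 7·21=147, M4→A 3·10=30, M5→D 2·8=16. Service 303; fixed 1509; total 1812.

Total cost: 1812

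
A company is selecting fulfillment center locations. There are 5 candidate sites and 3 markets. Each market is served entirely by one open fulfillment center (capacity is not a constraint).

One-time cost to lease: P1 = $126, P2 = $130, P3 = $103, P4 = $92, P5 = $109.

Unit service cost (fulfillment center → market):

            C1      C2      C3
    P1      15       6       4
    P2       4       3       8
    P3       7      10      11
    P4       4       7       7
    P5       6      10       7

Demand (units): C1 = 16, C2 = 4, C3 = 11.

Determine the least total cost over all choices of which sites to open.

Minimum total cost: 261

For any fixed open set, each market goes to its cheapest open site; total = fixed + service.
{P4}: C1→P4 4·16=64, C2→P4 7·4=28, C3→P4 7·11=77. Service 169; fixed 92; total 261.
{P2}: C1→P2 4·16=64, C2→P2 3·4=12, C3→P2 8·11=88. Service 164; fixed 130; total 294.
{P5}: service 213 + fixed 109 = 322
{P1, P2, P3, P4, P5}: service 120 + fixed 560 = 680
No other subset beats 261.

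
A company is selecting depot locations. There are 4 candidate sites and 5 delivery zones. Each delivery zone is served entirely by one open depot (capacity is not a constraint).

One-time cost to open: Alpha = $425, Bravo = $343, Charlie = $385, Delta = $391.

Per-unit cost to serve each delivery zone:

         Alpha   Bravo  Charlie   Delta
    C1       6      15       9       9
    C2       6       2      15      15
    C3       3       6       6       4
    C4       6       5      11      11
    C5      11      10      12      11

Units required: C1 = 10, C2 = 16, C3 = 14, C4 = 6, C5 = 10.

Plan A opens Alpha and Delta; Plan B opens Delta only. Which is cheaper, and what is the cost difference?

Plan B is cheaper by 207.

Plan A: {Alpha, Delta}: C1→Alpha 6·10=60, C2→Alpha 6·16=96, C3→Alpha 3·14=42, C4→Alpha 6·6=36, C5→Alpha 11·10=110. Service 344; fixed 816; total 1160.
Plan B: {Delta}: C1→Delta 9·10=90, C2→Delta 15·16=240, C3→Delta 4·14=56, C4→Delta 11·6=66, C5→Delta 11·10=110. Service 562; fixed 391; total 953.
Difference: |1160 − 953| = 207.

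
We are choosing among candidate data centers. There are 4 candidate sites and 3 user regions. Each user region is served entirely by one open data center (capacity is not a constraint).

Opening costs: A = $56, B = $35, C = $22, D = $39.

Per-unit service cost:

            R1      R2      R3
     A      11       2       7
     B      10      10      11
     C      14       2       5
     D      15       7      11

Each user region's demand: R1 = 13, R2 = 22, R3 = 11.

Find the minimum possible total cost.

Minimum total cost: 286

For any fixed open set, each user region goes to its cheapest open site; total = fixed + service.
{B, C}: R1→B 10·13=130, R2→C 2·22=44, R3→C 5·11=55. Service 229; fixed 57; total 286.
{C}: service 281 + fixed 22 = 303
{A}: service 264 + fixed 56 = 320
{A, B, C, D}: service 229 + fixed 152 = 381
No other subset beats 286.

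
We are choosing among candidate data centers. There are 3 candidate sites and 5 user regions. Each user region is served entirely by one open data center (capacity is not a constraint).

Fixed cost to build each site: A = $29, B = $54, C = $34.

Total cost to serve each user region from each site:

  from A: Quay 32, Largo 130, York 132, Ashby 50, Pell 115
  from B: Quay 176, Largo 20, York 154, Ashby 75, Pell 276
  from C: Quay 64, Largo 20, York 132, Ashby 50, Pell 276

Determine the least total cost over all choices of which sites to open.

For any fixed open set, each user region goes to its cheapest open site; total = fixed + service.
{A, C}: Quay→A 32, Largo→C 20, York→A 132, Ashby→A 50, Pell→A 115. Service 349; fixed 63; total 412.
{A, B}: service 349 + fixed 83 = 432
{A, B, C}: service 349 + fixed 117 = 466
{A}: service 459 + fixed 29 = 488
(All 7 nonempty subsets were checked; A and C is lowest.)

Minimum total cost: 412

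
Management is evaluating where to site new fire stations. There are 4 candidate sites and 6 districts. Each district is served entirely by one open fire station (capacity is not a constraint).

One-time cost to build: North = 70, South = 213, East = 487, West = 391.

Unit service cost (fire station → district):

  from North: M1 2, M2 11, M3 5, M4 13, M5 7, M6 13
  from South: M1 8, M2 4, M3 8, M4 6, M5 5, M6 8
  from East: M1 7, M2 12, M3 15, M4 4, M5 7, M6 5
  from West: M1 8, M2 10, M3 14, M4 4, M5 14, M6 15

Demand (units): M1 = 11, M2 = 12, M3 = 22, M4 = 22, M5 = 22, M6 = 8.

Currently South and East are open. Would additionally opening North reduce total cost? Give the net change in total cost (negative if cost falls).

Yes — net change −51 (cost falls by 51).

Current service cost with {South, East}: 539.
Adding North: each district re-picks its cheapest; new service cost 418, saving 121.
Extra fixed cost: 70. Net change = 70 − 121 = -51.
(Totals: 1239 → 1188.)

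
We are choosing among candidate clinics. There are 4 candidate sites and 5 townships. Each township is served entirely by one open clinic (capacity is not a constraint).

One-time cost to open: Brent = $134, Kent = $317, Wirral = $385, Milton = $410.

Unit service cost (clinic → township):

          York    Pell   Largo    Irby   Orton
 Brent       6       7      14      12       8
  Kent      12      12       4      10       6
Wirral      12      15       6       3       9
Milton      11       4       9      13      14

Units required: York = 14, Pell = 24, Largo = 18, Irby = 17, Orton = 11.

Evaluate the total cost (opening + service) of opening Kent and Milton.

Each township is assigned to its cheapest site among the open ones.
{Kent, Milton}: York→Milton 11·14=154, Pell→Milton 4·24=96, Largo→Kent 4·18=72, Irby→Kent 10·17=170, Orton→Kent 6·11=66. Service 558; fixed 727; total 1285.

Total cost: 1285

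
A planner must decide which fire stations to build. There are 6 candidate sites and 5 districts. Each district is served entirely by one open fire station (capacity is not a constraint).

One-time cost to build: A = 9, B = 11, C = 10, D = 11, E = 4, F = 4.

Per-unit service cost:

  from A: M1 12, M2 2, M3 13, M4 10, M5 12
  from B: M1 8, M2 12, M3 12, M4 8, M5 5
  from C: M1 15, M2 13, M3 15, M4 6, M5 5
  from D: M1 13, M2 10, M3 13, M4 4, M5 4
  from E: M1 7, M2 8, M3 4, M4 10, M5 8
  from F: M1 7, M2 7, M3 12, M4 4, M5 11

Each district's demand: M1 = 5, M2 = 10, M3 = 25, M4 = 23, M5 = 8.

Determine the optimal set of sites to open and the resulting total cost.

Open A, D and E; minimum total cost 303.

For any fixed open set, each district goes to its cheapest open site; total = fixed + service.
{A, D, E}: M1→E 7·5=35, M2→A 2·10=20, M3→E 4·25=100, M4→D 4·23=92, M5→D 4·8=32. Service 279; fixed 24; total 303.
{A, D, E, F}: M1→E 7·5=35, M2→A 2·10=20, M3→E 4·25=100, M4→D 4·23=92, M5→D 4·8=32. Service 279; fixed 28; total 307.
{A, C, D, E}: service 279 + fixed 34 = 313
{A, B, C, D, E, F}: service 279 + fixed 49 = 328
No other subset beats 303.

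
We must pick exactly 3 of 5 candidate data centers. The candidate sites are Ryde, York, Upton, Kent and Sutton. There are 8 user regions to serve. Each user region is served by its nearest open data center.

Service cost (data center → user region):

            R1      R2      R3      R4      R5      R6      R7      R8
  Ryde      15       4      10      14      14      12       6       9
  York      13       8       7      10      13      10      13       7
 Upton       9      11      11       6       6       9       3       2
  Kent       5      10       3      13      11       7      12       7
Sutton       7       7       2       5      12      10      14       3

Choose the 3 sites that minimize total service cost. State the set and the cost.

With exactly 3 open, each user region uses its cheapest among the chosen.
{Ryde, Upton, Kent}: R1→Kent 5, R2→Ryde 4, R3→Kent 3, R4→Upton 6, R5→Upton 6, R6→Kent 7, R7→Upton 3, R8→Upton 2. Service cost 36.
{Upton, Kent, Sutton}: service cost 37
{Ryde, Upton, Sutton}: service cost 38
Among all 10 size-3 choices, {Ryde, Upton, Kent} is lowest.

Choose Ryde, Upton and Kent; total service cost 36.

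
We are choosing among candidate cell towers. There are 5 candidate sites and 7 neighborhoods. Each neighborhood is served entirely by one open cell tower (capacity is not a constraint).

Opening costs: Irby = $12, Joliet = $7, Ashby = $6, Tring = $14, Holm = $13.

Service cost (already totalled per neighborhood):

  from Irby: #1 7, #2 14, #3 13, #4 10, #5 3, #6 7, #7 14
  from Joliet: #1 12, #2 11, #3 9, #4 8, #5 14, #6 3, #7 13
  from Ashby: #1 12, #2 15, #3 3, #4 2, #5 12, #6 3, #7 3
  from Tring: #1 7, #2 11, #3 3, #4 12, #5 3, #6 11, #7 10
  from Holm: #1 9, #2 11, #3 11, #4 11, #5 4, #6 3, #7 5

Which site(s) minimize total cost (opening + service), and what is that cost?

Open Ashby and Tring; minimum total cost 52.

For any fixed open set, each neighborhood goes to its cheapest open site; total = fixed + service.
{Ashby, Tring}: #1→Tring 7, #2→Tring 11, #3→Ashby 3, #4→Ashby 2, #5→Tring 3, #6→Ashby 3, #7→Ashby 3. Service 32; fixed 20; total 52.
{Irby, Ashby}: #1→Irby 7, #2→Irby 14, #3→Ashby 3, #4→Ashby 2, #5→Irby 3, #6→Ashby 3, #7→Ashby 3. Service 35; fixed 18; total 53.
{Ashby, Holm}: service 35 + fixed 19 = 54
{Irby, Joliet, Ashby, Tring, Holm}: #1→Irby 7, #2→Joliet 11, #3→Ashby 3, #4→Ashby 2, #5→Irby 3, #6→Joliet 3, #7→Ashby 3. Service 32; fixed 52; total 84.
No other subset beats 52.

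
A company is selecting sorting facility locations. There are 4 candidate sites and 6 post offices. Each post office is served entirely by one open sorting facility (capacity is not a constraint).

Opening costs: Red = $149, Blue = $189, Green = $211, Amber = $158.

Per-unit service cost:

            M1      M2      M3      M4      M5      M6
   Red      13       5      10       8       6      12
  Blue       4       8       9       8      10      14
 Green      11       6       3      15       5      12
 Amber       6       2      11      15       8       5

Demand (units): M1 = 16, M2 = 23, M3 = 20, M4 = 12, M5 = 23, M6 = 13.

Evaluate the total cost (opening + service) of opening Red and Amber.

Total cost: 948

Each post office is assigned to its cheapest site among the open ones.
{Red, Amber}: M1→Amber 6·16=96, M2→Amber 2·23=46, M3→Red 10·20=200, M4→Red 8·12=96, M5→Red 6·23=138, M6→Amber 5·13=65. Service 641; fixed 307; total 948.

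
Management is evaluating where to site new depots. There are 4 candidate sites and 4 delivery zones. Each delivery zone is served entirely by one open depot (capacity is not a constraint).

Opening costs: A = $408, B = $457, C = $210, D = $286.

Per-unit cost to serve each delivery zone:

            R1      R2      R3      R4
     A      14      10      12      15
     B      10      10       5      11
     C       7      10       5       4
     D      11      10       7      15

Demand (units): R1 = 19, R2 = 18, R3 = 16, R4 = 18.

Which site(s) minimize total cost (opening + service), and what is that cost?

For any fixed open set, each delivery zone goes to its cheapest open site; total = fixed + service.
{C}: R1→C 7·19=133, R2→C 10·18=180, R3→C 5·16=80, R4→C 4·18=72. Service 465; fixed 210; total 675.
{C, D}: service 465 + fixed 496 = 961
{D}: R1→D 11·19=209, R2→D 10·18=180, R3→D 7·16=112, R4→D 15·18=270. Service 771; fixed 286; total 1057.
{A, B, C, D}: service 465 + fixed 1361 = 1826
(All 15 nonempty subsets were checked; C only is lowest.)

Open C only; minimum total cost 675.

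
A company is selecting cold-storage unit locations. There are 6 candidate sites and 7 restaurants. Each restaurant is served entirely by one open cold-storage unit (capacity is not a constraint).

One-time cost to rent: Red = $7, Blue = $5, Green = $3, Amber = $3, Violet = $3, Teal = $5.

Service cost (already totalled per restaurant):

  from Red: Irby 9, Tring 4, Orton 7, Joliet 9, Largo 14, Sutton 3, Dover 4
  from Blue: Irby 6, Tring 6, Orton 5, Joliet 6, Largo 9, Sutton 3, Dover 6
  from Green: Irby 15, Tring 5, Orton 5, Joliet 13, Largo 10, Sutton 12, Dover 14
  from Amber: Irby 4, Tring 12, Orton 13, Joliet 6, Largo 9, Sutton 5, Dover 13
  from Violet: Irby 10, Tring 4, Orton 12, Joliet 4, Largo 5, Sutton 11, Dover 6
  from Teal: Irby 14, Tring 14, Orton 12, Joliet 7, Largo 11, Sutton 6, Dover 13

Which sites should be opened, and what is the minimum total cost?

For any fixed open set, each restaurant goes to its cheapest open site; total = fixed + service.
{Blue, Violet}: Irby→Blue 6, Tring→Violet 4, Orton→Blue 5, Joliet→Violet 4, Largo→Violet 5, Sutton→Blue 3, Dover→Blue 6. Service 33; fixed 8; total 41.
{Blue, Amber, Violet}: Irby→Amber 4, Tring→Violet 4, Orton→Blue 5, Joliet→Violet 4, Largo→Violet 5, Sutton→Blue 3, Dover→Blue 6. Service 31; fixed 11; total 42.
{Green, Amber, Violet}: service 33 + fixed 9 = 42
{Red, Blue, Green, Amber, Violet, Teal}: service 29 + fixed 26 = 55
No other subset beats 41.

Open Blue and Violet; minimum total cost 41.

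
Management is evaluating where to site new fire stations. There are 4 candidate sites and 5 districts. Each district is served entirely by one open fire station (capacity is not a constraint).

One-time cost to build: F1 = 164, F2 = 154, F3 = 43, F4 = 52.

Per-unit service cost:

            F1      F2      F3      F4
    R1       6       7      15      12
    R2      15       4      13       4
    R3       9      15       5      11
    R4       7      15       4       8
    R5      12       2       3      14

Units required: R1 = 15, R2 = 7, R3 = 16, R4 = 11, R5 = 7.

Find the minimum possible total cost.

For any fixed open set, each district goes to its cheapest open site; total = fixed + service.
{F3, F4}: R1→F4 12·15=180, R2→F4 4·7=28, R3→F3 5·16=80, R4→F3 4·11=44, R5→F3 3·7=21. Service 353; fixed 95; total 448.
{F2, F3}: R1→F2 7·15=105, R2→F2 4·7=28, R3→F3 5·16=80, R4→F3 4·11=44, R5→F2 2·7=14. Service 271; fixed 197; total 468.
{F3}: service 461 + fixed 43 = 504
{F1, F2, F3, F4}: R1→F1 6·15=90, R2→F2 4·7=28, R3→F3 5·16=80, R4→F3 4·11=44, R5→F2 2·7=14. Service 256; fixed 413; total 669.
No other subset beats 448.

Minimum total cost: 448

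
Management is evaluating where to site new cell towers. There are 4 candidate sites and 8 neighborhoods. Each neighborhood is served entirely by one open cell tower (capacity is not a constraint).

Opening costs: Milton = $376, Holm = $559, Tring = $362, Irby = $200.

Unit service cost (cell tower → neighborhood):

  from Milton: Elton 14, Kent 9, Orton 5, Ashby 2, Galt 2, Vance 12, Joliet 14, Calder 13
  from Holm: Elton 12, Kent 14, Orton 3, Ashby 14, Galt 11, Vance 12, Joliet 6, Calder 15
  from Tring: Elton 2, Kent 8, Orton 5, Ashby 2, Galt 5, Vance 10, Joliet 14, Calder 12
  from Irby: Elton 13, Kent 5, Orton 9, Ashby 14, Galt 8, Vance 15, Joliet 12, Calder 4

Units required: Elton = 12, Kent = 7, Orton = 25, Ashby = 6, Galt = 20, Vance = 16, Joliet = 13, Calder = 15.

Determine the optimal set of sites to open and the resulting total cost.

For any fixed open set, each neighborhood goes to its cheapest open site; total = fixed + service.
{Tring}: Elton→Tring 2·12=24, Kent→Tring 8·7=56, Orton→Tring 5·25=125, Ashby→Tring 2·6=12, Galt→Tring 5·20=100, Vance→Tring 10·16=160, Joliet→Tring 14·13=182, Calder→Tring 12·15=180. Service 839; fixed 362; total 1201.
{Tring, Irby}: Elton→Tring 2·12=24, Kent→Irby 5·7=35, Orton→Tring 5·25=125, Ashby→Tring 2·6=12, Galt→Tring 5·20=100, Vance→Tring 10·16=160, Joliet→Irby 12·13=156, Calder→Irby 4·15=60. Service 672; fixed 562; total 1234.
{Irby}: service 1116 + fixed 200 = 1316
{Milton, Holm, Tring, Irby}: Elton→Tring 2·12=24, Kent→Irby 5·7=35, Orton→Holm 3·25=75, Ashby→Milton 2·6=12, Galt→Milton 2·20=40, Vance→Tring 10·16=160, Joliet→Holm 6·13=78, Calder→Irby 4·15=60. Service 484; fixed 1497; total 1981.
(All 15 nonempty subsets were checked; Tring only is lowest.)

Open Tring only; minimum total cost 1201.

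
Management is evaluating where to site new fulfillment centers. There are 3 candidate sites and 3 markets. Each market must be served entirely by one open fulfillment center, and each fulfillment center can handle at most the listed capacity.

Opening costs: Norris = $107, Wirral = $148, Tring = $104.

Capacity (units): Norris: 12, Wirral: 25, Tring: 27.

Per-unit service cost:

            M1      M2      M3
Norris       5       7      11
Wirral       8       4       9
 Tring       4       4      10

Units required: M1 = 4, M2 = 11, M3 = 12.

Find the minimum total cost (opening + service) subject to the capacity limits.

Minimum total cost: 284

Open {Tring}: M1→Tring 4·4=16, M2→Tring 4·11=44, M3→Tring 10·12=120.
Loads: Tring carries 27/27. Service 180; fixed 104; total 284.
Next best feasible plan costs 391.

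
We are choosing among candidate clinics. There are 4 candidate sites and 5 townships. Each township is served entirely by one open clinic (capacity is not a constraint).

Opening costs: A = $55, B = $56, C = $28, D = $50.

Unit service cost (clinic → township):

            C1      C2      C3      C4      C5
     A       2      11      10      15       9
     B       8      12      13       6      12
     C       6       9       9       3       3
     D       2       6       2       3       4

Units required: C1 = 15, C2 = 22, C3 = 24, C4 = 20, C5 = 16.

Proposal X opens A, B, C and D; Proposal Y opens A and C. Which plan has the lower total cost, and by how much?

Proposal X is cheaper by 128.

Proposal X: {A, B, C, D}: C1→A 2·15=30, C2→D 6·22=132, C3→D 2·24=48, C4→C 3·20=60, C5→C 3·16=48. Service 318; fixed 189; total 507.
Proposal Y: {A, C}: C1→A 2·15=30, C2→C 9·22=198, C3→C 9·24=216, C4→C 3·20=60, C5→C 3·16=48. Service 552; fixed 83; total 635.
Difference: |507 − 635| = 128.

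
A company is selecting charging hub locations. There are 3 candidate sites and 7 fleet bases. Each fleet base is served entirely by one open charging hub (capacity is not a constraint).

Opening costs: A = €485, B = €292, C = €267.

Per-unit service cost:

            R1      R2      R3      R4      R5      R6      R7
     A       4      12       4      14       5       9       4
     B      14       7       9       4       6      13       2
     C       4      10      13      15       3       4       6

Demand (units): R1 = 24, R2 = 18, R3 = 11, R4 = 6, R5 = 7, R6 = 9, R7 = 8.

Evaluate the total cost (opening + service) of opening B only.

Each fleet base is assigned to its cheapest site among the open ones.
{B}: R1→B 14·24=336, R2→B 7·18=126, R3→B 9·11=99, R4→B 4·6=24, R5→B 6·7=42, R6→B 13·9=117, R7→B 2·8=16. Service 760; fixed 292; total 1052.

Total cost: 1052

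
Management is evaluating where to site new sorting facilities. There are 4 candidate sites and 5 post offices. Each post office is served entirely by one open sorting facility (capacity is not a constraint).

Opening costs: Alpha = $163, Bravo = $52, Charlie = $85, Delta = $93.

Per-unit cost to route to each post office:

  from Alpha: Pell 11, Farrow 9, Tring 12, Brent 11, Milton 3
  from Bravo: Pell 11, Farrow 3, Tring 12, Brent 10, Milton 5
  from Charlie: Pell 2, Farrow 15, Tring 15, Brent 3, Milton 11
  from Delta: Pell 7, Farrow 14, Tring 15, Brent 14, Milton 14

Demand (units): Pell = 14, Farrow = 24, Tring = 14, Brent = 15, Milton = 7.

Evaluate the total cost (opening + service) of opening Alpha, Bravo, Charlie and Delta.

Each post office is assigned to its cheapest site among the open ones.
{Alpha, Bravo, Charlie, Delta}: Pell→Charlie 2·14=28, Farrow→Bravo 3·24=72, Tring→Alpha 12·14=168, Brent→Charlie 3·15=45, Milton→Alpha 3·7=21. Service 334; fixed 393; total 727.

Total cost: 727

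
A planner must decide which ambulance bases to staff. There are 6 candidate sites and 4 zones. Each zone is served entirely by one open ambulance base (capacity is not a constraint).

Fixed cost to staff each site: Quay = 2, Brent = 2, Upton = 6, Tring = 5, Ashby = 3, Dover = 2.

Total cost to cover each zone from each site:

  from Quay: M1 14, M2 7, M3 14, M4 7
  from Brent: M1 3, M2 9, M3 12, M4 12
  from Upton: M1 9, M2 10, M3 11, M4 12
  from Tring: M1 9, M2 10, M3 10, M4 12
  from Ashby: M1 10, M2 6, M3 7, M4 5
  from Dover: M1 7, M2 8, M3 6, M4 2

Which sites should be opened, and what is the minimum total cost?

Open Brent and Dover; minimum total cost 23.

For any fixed open set, each zone goes to its cheapest open site; total = fixed + service.
{Brent, Dover}: M1→Brent 3, M2→Dover 8, M3→Dover 6, M4→Dover 2. Service 19; fixed 4; total 23.
{Quay, Brent, Dover}: service 18 + fixed 6 = 24
{Brent, Ashby, Dover}: service 17 + fixed 7 = 24
{Quay, Brent, Upton, Tring, Ashby, Dover}: M1→Brent 3, M2→Ashby 6, M3→Dover 6, M4→Dover 2. Service 17; fixed 20; total 37.
No other subset beats 23.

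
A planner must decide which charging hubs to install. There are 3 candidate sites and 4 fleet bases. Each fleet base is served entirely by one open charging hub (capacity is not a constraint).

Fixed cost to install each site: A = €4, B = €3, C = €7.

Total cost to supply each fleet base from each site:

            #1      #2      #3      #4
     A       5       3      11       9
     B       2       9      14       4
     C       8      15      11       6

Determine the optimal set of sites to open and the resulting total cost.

For any fixed open set, each fleet base goes to its cheapest open site; total = fixed + service.
{A, B}: #1→B 2, #2→A 3, #3→A 11, #4→B 4. Service 20; fixed 7; total 27.
{A}: #1→A 5, #2→A 3, #3→A 11, #4→A 9. Service 28; fixed 4; total 32.
{B}: service 29 + fixed 3 = 32
{A, B, C}: service 20 + fixed 14 = 34
(All 7 nonempty subsets were checked; A and B is lowest.)

Open A and B; minimum total cost 27.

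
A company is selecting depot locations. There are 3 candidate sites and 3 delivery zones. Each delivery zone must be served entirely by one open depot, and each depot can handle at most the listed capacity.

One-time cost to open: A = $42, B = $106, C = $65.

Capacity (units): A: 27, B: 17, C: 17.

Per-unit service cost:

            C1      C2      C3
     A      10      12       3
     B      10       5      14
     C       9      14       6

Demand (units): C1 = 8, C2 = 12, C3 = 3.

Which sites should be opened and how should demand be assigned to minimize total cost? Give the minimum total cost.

Minimum total cost: 275

Open {A}: C1→A 10·8=80, C2→A 12·12=144, C3→A 3·3=9.
Loads: A carries 23/27. Service 233; fixed 42; total 275.
Next best feasible plan costs 297.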